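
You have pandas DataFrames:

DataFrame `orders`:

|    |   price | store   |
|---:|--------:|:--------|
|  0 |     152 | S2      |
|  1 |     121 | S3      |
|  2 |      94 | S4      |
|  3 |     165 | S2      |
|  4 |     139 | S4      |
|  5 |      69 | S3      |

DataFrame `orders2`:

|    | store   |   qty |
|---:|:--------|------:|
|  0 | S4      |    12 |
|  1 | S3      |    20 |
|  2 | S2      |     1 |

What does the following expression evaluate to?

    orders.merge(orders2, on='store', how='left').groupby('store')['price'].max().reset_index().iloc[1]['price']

merge on 'store' (how='left') → 6 rows:
   price store  qty
0    152    S2    1
1    121    S3   20
2     94    S4   12
3    165    S2    1
4    139    S4   12
5     69    S3   20
group by store, max of price:
store
S2    165
S3    121
S4    139
Name: price, dtype: int64
reset_index():
  store  price
0    S2    165
1    S3    121
2    S4    139
Taking the value at position 1, column 'price' gives 121.

121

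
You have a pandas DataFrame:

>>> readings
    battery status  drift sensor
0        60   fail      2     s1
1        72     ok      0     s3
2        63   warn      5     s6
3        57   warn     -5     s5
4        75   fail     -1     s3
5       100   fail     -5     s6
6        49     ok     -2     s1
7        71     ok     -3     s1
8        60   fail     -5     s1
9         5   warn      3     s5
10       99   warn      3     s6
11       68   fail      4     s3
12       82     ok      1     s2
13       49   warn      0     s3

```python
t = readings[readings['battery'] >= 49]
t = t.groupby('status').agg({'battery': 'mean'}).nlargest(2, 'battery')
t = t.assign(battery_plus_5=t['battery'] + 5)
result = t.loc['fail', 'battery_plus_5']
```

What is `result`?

77.6

filter rows where battery >= 49:
    battery status  drift sensor
0        60   fail      2     s1
1        72     ok      0     s3
2        63   warn      5     s6
3        57   warn     -5     s5
4        75   fail     -1     s3
5       100   fail     -5     s6
6        49     ok     -2     s1
7        71     ok     -3     s1
8        60   fail     -5     s1
10       99   warn      3     s6
11       68   fail      4     s3
12       82     ok      1     s2
13       49   warn      0     s3
group by status, mean of battery:
        battery
status         
fail       72.6
ok         68.5
warn       67.0
take 2 rows with largest battery:
        battery
status         
fail       72.6
ok         68.5
add column battery_plus_5 = t['battery'] + 5:
        battery  battery_plus_5
status                         
fail       72.6            77.6
ok         68.5            73.5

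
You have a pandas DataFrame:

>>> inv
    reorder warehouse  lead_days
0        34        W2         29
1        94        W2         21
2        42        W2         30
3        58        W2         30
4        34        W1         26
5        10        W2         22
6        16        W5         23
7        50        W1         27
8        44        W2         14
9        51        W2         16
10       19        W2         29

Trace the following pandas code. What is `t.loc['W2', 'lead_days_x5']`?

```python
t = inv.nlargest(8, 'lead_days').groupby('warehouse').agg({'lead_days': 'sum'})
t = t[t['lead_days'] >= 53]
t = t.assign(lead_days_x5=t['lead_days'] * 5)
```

700

take 8 rows with largest lead_days:
    reorder warehouse  lead_days
2        42        W2         30
3        58        W2         30
0        34        W2         29
10       19        W2         29
7        50        W1         27
4        34        W1         26
6        16        W5         23
5        10        W2         22
group by warehouse, sum of lead_days:
           lead_days
warehouse           
W1                53
W2               140
W5                23
filter rows where lead_days >= 53:
           lead_days
warehouse           
W1                53
W2               140
add column lead_days_x5 = t['lead_days'] * 5:
           lead_days  lead_days_x5
warehouse                         
W1                53           265
W2               140           700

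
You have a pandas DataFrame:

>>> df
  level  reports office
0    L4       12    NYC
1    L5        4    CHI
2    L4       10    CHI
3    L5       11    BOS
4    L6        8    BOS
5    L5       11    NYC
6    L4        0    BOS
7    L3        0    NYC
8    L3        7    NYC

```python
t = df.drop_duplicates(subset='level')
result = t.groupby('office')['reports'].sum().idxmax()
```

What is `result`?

drop duplicate level (keep=first):
  level  reports office
0    L4       12    NYC
1    L5        4    CHI
4    L6        8    BOS
7    L3        0    NYC
group by office, sum of reports:
office
BOS     8
CHI     4
NYC    12
Name: reports, dtype: int64
So idxmax() = NYC.

NYC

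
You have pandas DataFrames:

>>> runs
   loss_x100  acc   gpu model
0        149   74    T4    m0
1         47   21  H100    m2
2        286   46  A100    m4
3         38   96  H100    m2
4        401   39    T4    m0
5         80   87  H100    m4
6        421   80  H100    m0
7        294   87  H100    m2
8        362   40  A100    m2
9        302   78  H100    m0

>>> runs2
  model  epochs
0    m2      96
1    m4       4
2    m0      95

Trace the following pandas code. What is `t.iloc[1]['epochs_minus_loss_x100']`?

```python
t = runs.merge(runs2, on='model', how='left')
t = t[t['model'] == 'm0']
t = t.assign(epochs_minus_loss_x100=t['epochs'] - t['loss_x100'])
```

merge on 'model' (how='left') → 10 rows:
   loss_x100  acc   gpu model  epochs
0        149   74    T4    m0      95
1         47   21  H100    m2      96
2        286   46  A100    m4       4
3         38   96  H100    m2      96
4        401   39    T4    m0      95
5         80   87  H100    m4       4
6        421   80  H100    m0      95
7        294   87  H100    m2      96
8        362   40  A100    m2      96
9        302   78  H100    m0      95
filter rows where model == 'm0':
   loss_x100  acc   gpu model  epochs
0        149   74    T4    m0      95
4        401   39    T4    m0      95
6        421   80  H100    m0      95
9        302   78  H100    m0      95
add column epochs_minus_loss_x100 = t['epochs'] - t['loss_x100']:
   loss_x100  acc   gpu model  epochs  epochs_minus_loss_x100
0        149   74    T4    m0      95                     -54
4        401   39    T4    m0      95                    -306
6        421   80  H100    m0      95                    -326
9        302   78  H100    m0      95                    -207
The value at position 1, column 'epochs_minus_loss_x100' is -306.

-306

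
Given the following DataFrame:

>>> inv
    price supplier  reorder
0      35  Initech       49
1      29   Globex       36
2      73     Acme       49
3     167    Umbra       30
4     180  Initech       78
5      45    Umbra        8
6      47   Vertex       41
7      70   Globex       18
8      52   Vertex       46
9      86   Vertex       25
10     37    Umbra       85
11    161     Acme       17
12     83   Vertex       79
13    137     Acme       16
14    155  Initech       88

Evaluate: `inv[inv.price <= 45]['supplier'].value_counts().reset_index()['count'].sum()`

filter rows where price <= 45:
    price supplier  reorder
0      35  Initech       49
1      29   Globex       36
5      45    Umbra        8
10     37    Umbra       85
value_counts of supplier:
supplier
Umbra      2
Initech    1
Globex     1
Name: count, dtype: int64
reset_index():
  supplier  count
0    Umbra      2
1  Initech      1
2   Globex      1
Then the sum of column 'count': 4

4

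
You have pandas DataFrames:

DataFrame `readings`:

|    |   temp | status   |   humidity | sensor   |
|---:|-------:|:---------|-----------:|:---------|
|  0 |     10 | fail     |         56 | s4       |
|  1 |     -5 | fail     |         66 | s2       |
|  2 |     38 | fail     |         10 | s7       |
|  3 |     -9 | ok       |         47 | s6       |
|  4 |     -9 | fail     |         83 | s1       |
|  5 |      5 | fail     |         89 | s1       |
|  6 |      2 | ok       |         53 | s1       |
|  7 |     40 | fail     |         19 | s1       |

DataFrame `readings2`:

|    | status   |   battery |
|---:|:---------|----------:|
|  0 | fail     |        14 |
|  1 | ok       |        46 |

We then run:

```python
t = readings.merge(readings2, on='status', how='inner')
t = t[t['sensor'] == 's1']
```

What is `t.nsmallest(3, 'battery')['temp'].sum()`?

merge on 'status' (how='inner') → 8 rows:
   temp status  humidity sensor  battery
0    10   fail        56     s4       14
1    -5   fail        66     s2       14
2    38   fail        10     s7       14
3    -9     ok        47     s6       46
4    -9   fail        83     s1       14
5     5   fail        89     s1       14
6     2     ok        53     s1       46
7    40   fail        19     s1       14
filter rows where sensor == 's1':
   temp status  humidity sensor  battery
4    -9   fail        83     s1       14
5     5   fail        89     s1       14
6     2     ok        53     s1       46
7    40   fail        19     s1       14
take 3 rows with smallest battery:
   temp status  humidity sensor  battery
4    -9   fail        83     s1       14
5     5   fail        89     s1       14
7    40   fail        19     s1       14
Hence 36.

36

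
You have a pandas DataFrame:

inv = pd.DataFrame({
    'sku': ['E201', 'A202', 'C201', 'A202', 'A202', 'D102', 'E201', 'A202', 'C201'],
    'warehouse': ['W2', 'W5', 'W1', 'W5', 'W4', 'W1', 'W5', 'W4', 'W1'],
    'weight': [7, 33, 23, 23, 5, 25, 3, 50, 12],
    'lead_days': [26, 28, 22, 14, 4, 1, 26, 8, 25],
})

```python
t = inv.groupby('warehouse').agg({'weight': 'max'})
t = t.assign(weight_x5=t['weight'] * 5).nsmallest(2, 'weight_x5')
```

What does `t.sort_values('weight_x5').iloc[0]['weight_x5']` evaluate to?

group by warehouse, max of weight:
           weight
warehouse        
W1             25
W2              7
W4             50
W5             33
add column weight_x5 = t['weight'] * 5:
           weight  weight_x5
warehouse                   
W1             25        125
W2              7         35
W4             50        250
W5             33        165
take 2 rows with smallest weight_x5:
           weight  weight_x5
warehouse                   
W2              7         35
W1             25        125
sort by weight_x5:
           weight  weight_x5
warehouse                   
W2              7         35
W1             25        125

35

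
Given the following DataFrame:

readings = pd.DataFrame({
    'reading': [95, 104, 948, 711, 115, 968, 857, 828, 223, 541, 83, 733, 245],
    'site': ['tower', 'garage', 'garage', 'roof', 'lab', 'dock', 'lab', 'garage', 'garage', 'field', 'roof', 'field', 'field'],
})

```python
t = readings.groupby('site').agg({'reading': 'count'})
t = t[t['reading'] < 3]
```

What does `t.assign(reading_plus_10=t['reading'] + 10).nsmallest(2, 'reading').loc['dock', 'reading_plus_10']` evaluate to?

11

group by site, count of reading:
        reading
site           
dock          1
field         3
garage        4
lab           2
roof          2
tower         1
filter rows where reading < 3:
       reading
site          
dock         1
lab          2
roof         2
tower        1
add column reading_plus_10 = t['reading'] + 10:
       reading  reading_plus_10
site                           
dock         1               11
lab          2               12
roof         2               12
tower        1               11
take 2 rows with smallest reading:
       reading  reading_plus_10
site                           
dock         1               11
tower        1               11
Taking the value at row 'dock', column 'reading_plus_10' gives 11.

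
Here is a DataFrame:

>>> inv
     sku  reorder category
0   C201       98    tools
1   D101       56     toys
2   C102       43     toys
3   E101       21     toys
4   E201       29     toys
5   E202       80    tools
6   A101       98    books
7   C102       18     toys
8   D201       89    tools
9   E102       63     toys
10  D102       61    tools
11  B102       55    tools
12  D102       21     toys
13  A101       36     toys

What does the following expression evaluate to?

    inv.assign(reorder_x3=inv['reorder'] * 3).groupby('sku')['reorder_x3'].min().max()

294

add column reorder_x3 = inv['reorder'] * 3:
     sku  reorder category  reorder_x3
0   C201       98    tools         294
1   D101       56     toys         168
2   C102       43     toys         129
3   E101       21     toys          63
4   E201       29     toys          87
5   E202       80    tools         240
6   A101       98    books         294
7   C102       18     toys          54
8   D201       89    tools         267
9   E102       63     toys         189
10  D102       61    tools         183
11  B102       55    tools         165
12  D102       21     toys          63
13  A101       36     toys         108
group by sku, min of reorder_x3:
sku
A101    108
B102    165
C102     54
C201    294
D101    168
D102     63
D201    267
E101     63
E102    189
E201     87
E202    240
Name: reorder_x3, dtype: int64
Taking the max of the resulting series gives 294.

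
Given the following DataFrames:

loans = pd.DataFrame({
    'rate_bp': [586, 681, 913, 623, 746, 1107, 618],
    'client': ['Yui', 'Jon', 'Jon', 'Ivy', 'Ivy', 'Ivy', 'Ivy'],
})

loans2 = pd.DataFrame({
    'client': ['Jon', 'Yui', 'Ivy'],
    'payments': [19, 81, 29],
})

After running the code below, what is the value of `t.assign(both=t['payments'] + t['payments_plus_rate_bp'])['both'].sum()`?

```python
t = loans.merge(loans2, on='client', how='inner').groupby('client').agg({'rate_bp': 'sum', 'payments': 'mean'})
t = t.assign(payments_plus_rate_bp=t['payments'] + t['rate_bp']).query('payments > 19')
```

3900.0

merge on 'client' (how='inner') → 7 rows:
   rate_bp client  payments
0      586    Yui        81
1      681    Jon        19
2      913    Jon        19
3      623    Ivy        29
4      746    Ivy        29
5     1107    Ivy        29
6      618    Ivy        29
group by client: sum(rate_bp), mean(payments):
        rate_bp  payments
client                   
Ivy        3094      29.0
Jon        1594      19.0
Yui         586      81.0
add column payments_plus_rate_bp = t['payments'] + t['rate_bp']:
        rate_bp  payments  payments_plus_rate_bp
client                                          
Ivy        3094      29.0                 3123.0
Jon        1594      19.0                 1613.0
Yui         586      81.0                  667.0
filter rows where payments > 19:
        rate_bp  payments  payments_plus_rate_bp
client                                          
Ivy        3094      29.0                 3123.0
Yui         586      81.0                  667.0
add column both = t['payments'] + t['payments_plus_rate_bp']:
        rate_bp  payments  payments_plus_rate_bp    both
client                                                  
Ivy        3094      29.0                 3123.0  3152.0
Yui         586      81.0                  667.0   748.0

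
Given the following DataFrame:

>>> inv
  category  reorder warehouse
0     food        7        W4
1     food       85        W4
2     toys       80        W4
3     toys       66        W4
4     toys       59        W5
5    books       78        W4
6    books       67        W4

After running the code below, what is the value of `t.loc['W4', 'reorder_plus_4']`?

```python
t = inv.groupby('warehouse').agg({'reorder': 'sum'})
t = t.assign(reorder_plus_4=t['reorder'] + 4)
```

387

group by warehouse, sum of reorder:
           reorder
warehouse         
W4             383
W5              59
add column reorder_plus_4 = t['reorder'] + 4:
           reorder  reorder_plus_4
warehouse                         
W4             383             387
W5              59              63
Reading off the value at row 'W4', column 'reorder_plus_4', we get 387.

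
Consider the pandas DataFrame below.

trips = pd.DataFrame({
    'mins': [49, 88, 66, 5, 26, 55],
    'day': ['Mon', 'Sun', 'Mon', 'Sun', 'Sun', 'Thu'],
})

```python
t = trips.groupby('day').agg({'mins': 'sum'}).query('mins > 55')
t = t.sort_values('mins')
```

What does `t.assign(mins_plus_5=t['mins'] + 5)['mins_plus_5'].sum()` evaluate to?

group by day, sum of mins:
     mins
day      
Mon   115
Sun   119
Thu    55
filter rows where mins > 55:
     mins
day      
Mon   115
Sun   119
sort by mins:
     mins
day      
Mon   115
Sun   119
add column mins_plus_5 = t['mins'] + 5:
     mins  mins_plus_5
day                   
Mon   115          120
Sun   119          124
Reading off the sum of column 'mins_plus_5', we get 244.

244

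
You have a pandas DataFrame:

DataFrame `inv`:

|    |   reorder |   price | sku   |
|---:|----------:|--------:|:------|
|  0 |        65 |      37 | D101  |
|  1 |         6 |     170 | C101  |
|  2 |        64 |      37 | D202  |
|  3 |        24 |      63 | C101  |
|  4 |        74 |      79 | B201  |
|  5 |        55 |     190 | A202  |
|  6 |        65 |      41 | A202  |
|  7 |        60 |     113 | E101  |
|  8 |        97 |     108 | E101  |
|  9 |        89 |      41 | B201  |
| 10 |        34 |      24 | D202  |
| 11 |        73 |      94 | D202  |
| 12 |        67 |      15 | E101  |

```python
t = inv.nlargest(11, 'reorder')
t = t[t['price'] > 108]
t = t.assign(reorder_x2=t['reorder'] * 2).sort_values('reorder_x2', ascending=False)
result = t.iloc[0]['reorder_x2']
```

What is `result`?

take 11 rows with largest reorder:
    reorder  price   sku
8        97    108  E101
9        89     41  B201
4        74     79  B201
11       73     94  D202
12       67     15  E101
0        65     37  D101
6        65     41  A202
2        64     37  D202
7        60    113  E101
5        55    190  A202
10       34     24  D202
filter rows where price > 108:
   reorder  price   sku
7       60    113  E101
5       55    190  A202
add column reorder_x2 = t['reorder'] * 2:
   reorder  price   sku  reorder_x2
7       60    113  E101         120
5       55    190  A202         110
sort by reorder_x2 descending:
   reorder  price   sku  reorder_x2
7       60    113  E101         120
5       55    190  A202         110
The value at position 0, column 'reorder_x2' is 120.

120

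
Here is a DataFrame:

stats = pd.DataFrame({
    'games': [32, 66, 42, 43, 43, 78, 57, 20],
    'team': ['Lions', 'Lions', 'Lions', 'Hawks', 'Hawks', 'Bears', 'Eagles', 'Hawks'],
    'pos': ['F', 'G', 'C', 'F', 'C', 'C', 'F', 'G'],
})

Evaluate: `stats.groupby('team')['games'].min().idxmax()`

Bears

group by team, min of games:
team
Bears     78
Eagles    57
Hawks     20
Lions     32
Name: games, dtype: int64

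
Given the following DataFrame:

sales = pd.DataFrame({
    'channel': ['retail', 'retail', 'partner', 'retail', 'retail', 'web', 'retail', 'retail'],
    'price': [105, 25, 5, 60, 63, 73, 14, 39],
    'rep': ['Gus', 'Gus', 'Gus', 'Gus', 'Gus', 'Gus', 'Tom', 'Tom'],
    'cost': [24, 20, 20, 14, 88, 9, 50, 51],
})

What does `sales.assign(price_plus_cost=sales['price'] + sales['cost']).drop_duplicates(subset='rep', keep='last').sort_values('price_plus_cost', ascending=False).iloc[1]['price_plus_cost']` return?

82

add column price_plus_cost = sales['price'] + sales['cost']:
   channel  price  rep  cost  price_plus_cost
0   retail    105  Gus    24              129
1   retail     25  Gus    20               45
2  partner      5  Gus    20               25
3   retail     60  Gus    14               74
4   retail     63  Gus    88              151
5      web     73  Gus     9               82
6   retail     14  Tom    50               64
7   retail     39  Tom    51               90
drop duplicate rep (keep=last):
  channel  price  rep  cost  price_plus_cost
5     web     73  Gus     9               82
7  retail     39  Tom    51               90
sort by price_plus_cost descending:
  channel  price  rep  cost  price_plus_cost
7  retail     39  Tom    51               90
5     web     73  Gus     9               82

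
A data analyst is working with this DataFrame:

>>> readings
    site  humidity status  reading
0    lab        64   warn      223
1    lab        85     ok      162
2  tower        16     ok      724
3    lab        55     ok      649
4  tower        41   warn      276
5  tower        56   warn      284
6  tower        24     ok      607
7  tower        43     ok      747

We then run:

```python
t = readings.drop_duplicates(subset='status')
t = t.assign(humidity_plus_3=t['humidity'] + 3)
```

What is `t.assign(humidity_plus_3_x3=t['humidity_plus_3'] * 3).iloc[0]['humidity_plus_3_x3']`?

201

drop duplicate status (keep=first):
  site  humidity status  reading
0  lab        64   warn      223
1  lab        85     ok      162
add column humidity_plus_3 = t['humidity'] + 3:
  site  humidity status  reading  humidity_plus_3
0  lab        64   warn      223               67
1  lab        85     ok      162               88
add column humidity_plus_3_x3 = t['humidity_plus_3'] * 3:
  site  humidity status  reading  humidity_plus_3  humidity_plus_3_x3
0  lab        64   warn      223               67                 201
1  lab        85     ok      162               88                 264
Finally, value at position 0, column 'humidity_plus_3_x3' = 201.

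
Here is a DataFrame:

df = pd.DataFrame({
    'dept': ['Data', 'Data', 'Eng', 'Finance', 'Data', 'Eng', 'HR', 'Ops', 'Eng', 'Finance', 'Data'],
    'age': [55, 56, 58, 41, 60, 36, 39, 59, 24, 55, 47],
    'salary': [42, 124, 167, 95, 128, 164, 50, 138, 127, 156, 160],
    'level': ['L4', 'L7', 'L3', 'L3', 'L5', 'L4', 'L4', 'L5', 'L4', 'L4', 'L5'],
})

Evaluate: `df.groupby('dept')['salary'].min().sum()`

452

group by dept, min of salary:
dept
Data        42
Eng        127
Finance     95
HR          50
Ops        138
Name: salary, dtype: int64
Finally, sum of the resulting series = 452.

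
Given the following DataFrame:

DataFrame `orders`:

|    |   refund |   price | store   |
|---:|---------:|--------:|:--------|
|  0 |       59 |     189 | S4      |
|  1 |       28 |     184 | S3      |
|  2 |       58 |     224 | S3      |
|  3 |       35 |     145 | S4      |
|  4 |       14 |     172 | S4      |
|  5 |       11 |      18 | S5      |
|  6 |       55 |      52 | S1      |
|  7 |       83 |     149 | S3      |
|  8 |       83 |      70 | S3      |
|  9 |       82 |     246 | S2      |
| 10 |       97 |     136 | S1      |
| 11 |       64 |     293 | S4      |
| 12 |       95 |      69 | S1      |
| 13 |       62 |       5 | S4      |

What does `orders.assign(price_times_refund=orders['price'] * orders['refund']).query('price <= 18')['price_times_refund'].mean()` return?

add column price_times_refund = orders['price'] * orders['refund']:
    refund  price store  price_times_refund
0       59    189    S4               11151
1       28    184    S3                5152
2       58    224    S3               12992
3       35    145    S4                5075
4       14    172    S4                2408
5       11     18    S5                 198
6       55     52    S1                2860
7       83    149    S3               12367
8       83     70    S3                5810
9       82    246    S2               20172
10      97    136    S1               13192
11      64    293    S4               18752
12      95     69    S1                6555
13      62      5    S4                 310
filter rows where price <= 18:
    refund  price store  price_times_refund
5       11     18    S5                 198
13      62      5    S4                 310

254.0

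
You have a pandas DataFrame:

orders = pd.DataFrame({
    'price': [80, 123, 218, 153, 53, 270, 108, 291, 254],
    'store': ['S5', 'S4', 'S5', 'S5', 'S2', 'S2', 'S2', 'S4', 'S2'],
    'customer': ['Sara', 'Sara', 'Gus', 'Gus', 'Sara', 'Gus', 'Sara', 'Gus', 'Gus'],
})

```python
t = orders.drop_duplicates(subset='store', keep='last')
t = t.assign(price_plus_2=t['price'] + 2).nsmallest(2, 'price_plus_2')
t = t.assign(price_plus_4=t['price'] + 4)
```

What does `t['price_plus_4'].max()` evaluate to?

258

drop duplicate store (keep=last):
   price store customer
3    153    S5      Gus
7    291    S4      Gus
8    254    S2      Gus
add column price_plus_2 = t['price'] + 2:
   price store customer  price_plus_2
3    153    S5      Gus           155
7    291    S4      Gus           293
8    254    S2      Gus           256
take 2 rows with smallest price_plus_2:
   price store customer  price_plus_2
3    153    S5      Gus           155
8    254    S2      Gus           256
add column price_plus_4 = t['price'] + 4:
   price store customer  price_plus_2  price_plus_4
3    153    S5      Gus           155           157
8    254    S2      Gus           256           258
Reading off the max of column 'price_plus_4', we get 258.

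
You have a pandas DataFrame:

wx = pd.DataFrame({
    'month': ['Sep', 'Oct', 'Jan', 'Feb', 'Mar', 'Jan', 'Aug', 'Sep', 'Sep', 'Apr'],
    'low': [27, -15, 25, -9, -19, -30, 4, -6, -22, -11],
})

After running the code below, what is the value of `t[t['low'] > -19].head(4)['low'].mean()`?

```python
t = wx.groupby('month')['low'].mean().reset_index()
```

group by month, mean of low:
month
Apr   -11.000000
Aug     4.000000
Feb    -9.000000
Jan    -2.500000
Mar   -19.000000
Oct   -15.000000
Sep    -0.333333
Name: low, dtype: float64
reset_index():
  month        low
0   Apr -11.000000
1   Aug   4.000000
2   Feb  -9.000000
3   Jan  -2.500000
4   Mar -19.000000
5   Oct -15.000000
6   Sep  -0.333333
filter rows where low > -19:
  month        low
0   Apr -11.000000
1   Aug   4.000000
2   Feb  -9.000000
3   Jan  -2.500000
5   Oct -15.000000
6   Sep  -0.333333
take first 4 rows:
  month   low
0   Apr -11.0
1   Aug   4.0
2   Feb  -9.0
3   Jan  -2.5
mean of column 'low' → -4.625

-4.625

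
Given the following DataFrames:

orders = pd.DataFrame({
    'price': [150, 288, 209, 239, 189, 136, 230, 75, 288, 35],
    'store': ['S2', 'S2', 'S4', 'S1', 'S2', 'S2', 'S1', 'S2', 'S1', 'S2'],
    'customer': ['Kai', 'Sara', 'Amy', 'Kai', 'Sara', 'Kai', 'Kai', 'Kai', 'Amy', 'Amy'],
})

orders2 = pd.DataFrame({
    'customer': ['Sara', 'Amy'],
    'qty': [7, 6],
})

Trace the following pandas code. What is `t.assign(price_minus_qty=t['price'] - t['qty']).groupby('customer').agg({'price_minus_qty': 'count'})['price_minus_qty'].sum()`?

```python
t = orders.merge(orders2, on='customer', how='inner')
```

5

merge on 'customer' (how='inner') → 5 rows:
   price store customer  qty
0    288    S2     Sara    7
1    209    S4      Amy    6
2    189    S2     Sara    7
3    288    S1      Amy    6
4     35    S2      Amy    6
add column price_minus_qty = t['price'] - t['qty']:
   price store customer  qty  price_minus_qty
0    288    S2     Sara    7              281
1    209    S4      Amy    6              203
2    189    S2     Sara    7              182
3    288    S1      Amy    6              282
4     35    S2      Amy    6               29
group by customer, count of price_minus_qty:
          price_minus_qty
customer                 
Amy                     3
Sara                    2
Then the sum of column 'price_minus_qty': 5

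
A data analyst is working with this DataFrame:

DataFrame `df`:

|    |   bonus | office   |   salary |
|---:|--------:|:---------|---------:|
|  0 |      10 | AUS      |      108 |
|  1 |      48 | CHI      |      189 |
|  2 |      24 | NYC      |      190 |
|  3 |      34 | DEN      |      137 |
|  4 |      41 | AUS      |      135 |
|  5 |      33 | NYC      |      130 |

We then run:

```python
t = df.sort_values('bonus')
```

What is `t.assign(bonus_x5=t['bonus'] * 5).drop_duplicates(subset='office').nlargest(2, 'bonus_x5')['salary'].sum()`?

326

sort by bonus:
   bonus office  salary
0     10    AUS     108
2     24    NYC     190
5     33    NYC     130
3     34    DEN     137
4     41    AUS     135
1     48    CHI     189
add column bonus_x5 = t['bonus'] * 5:
   bonus office  salary  bonus_x5
0     10    AUS     108        50
2     24    NYC     190       120
5     33    NYC     130       165
3     34    DEN     137       170
4     41    AUS     135       205
1     48    CHI     189       240
drop duplicate office (keep=first):
   bonus office  salary  bonus_x5
0     10    AUS     108        50
2     24    NYC     190       120
3     34    DEN     137       170
1     48    CHI     189       240
take 2 rows with largest bonus_x5:
   bonus office  salary  bonus_x5
1     48    CHI     189       240
3     34    DEN     137       170
Hence 326.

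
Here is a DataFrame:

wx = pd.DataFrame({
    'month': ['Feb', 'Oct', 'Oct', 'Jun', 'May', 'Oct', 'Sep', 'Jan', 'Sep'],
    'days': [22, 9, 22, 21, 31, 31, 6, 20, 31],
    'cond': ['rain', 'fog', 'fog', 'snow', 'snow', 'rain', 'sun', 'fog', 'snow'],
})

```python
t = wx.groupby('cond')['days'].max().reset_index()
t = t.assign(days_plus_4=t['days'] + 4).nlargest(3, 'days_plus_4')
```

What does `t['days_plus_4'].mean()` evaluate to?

group by cond, max of days:
cond
fog     22
rain    31
snow    31
sun      6
Name: days, dtype: int64
reset_index():
   cond  days
0   fog    22
1  rain    31
2  snow    31
3   sun     6
add column days_plus_4 = t['days'] + 4:
   cond  days  days_plus_4
0   fog    22           26
1  rain    31           35
2  snow    31           35
3   sun     6           10
take 3 rows with largest days_plus_4:
   cond  days  days_plus_4
1  rain    31           35
2  snow    31           35
0   fog    22           26
Reading off the mean of column 'days_plus_4', we get 32.0.

32.0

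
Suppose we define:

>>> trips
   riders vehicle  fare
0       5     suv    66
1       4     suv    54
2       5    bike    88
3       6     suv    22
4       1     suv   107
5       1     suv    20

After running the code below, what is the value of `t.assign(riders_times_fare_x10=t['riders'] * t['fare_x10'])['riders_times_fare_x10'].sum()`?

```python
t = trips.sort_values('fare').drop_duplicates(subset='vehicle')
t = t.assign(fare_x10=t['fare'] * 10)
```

sort by fare:
   riders vehicle  fare
5       1     suv    20
3       6     suv    22
1       4     suv    54
0       5     suv    66
2       5    bike    88
4       1     suv   107
drop duplicate vehicle (keep=first):
   riders vehicle  fare
5       1     suv    20
2       5    bike    88
add column fare_x10 = t['fare'] * 10:
   riders vehicle  fare  fare_x10
5       1     suv    20       200
2       5    bike    88       880
add column riders_times_fare_x10 = t['riders'] * t['fare_x10']:
   riders vehicle  fare  fare_x10  riders_times_fare_x10
5       1     suv    20       200                    200
2       5    bike    88       880                   4400
Reading off the sum of column 'riders_times_fare_x10', we get 4600.

4600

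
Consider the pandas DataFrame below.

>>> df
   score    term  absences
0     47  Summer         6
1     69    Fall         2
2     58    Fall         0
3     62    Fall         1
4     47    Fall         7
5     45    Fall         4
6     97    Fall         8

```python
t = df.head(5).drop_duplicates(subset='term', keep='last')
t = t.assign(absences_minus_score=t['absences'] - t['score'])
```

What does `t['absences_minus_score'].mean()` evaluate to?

take first 5 rows:
   score    term  absences
0     47  Summer         6
1     69    Fall         2
2     58    Fall         0
3     62    Fall         1
4     47    Fall         7
drop duplicate term (keep=last):
   score    term  absences
0     47  Summer         6
4     47    Fall         7
add column absences_minus_score = t['absences'] - t['score']:
   score    term  absences  absences_minus_score
0     47  Summer         6                   -41
4     47    Fall         7                   -40
Reading off the mean of column 'absences_minus_score', we get -40.5.

-40.5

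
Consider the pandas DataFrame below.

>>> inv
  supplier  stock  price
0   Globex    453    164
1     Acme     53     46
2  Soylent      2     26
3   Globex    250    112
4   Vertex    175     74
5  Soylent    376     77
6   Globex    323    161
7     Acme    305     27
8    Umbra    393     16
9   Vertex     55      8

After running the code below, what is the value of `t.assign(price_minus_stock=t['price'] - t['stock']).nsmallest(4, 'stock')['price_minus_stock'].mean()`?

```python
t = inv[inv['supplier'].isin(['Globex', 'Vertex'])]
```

-112.0

filter rows where supplier in ['Globex', 'Vertex']:
  supplier  stock  price
0   Globex    453    164
3   Globex    250    112
4   Vertex    175     74
6   Globex    323    161
9   Vertex     55      8
add column price_minus_stock = t['price'] - t['stock']:
  supplier  stock  price  price_minus_stock
0   Globex    453    164               -289
3   Globex    250    112               -138
4   Vertex    175     74               -101
6   Globex    323    161               -162
9   Vertex     55      8                -47
take 4 rows with smallest stock:
  supplier  stock  price  price_minus_stock
9   Vertex     55      8                -47
4   Vertex    175     74               -101
3   Globex    250    112               -138
6   Globex    323    161               -162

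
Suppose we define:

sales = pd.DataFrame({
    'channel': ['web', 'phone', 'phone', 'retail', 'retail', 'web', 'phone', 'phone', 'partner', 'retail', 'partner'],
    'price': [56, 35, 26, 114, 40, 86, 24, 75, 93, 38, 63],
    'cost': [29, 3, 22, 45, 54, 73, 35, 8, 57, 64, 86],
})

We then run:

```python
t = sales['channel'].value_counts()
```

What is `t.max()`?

value_counts of channel:
channel
phone      4
retail     3
web        2
partner    2
Name: count, dtype: int64
The max of the resulting series is 4.

4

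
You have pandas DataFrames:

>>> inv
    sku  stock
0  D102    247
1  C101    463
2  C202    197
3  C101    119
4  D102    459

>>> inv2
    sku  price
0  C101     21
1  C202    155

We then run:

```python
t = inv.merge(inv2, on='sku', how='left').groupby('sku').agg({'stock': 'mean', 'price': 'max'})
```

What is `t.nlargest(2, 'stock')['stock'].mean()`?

322.0

merge on 'sku' (how='left') → 5 rows:
    sku  stock  price
0  D102    247    NaN
1  C101    463   21.0
2  C202    197  155.0
3  C101    119   21.0
4  D102    459    NaN
group by sku: mean(stock), max(price):
      stock  price
sku               
C101  291.0   21.0
C202  197.0  155.0
D102  353.0    NaN
take 2 rows with largest stock:
      stock  price
sku               
D102  353.0    NaN
C101  291.0   21.0
Then the mean of column 'stock': 322.0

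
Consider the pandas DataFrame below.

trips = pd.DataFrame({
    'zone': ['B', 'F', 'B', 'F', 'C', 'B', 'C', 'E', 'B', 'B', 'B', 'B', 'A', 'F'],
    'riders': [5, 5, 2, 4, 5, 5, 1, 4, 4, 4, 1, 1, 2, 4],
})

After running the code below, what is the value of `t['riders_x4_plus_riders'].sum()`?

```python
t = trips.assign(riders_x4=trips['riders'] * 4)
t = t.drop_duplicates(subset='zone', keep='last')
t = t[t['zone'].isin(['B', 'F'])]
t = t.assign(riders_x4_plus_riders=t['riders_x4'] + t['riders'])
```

25

add column riders_x4 = trips['riders'] * 4:
   zone  riders  riders_x4
0     B       5         20
1     F       5         20
2     B       2          8
3     F       4         16
4     C       5         20
5     B       5         20
6     C       1          4
7     E       4         16
8     B       4         16
9     B       4         16
10    B       1          4
11    B       1          4
12    A       2          8
13    F       4         16
drop duplicate zone (keep=last):
   zone  riders  riders_x4
6     C       1          4
7     E       4         16
11    B       1          4
12    A       2          8
13    F       4         16
filter rows where zone in ['B', 'F']:
   zone  riders  riders_x4
11    B       1          4
13    F       4         16
add column riders_x4_plus_riders = t['riders_x4'] + t['riders']:
   zone  riders  riders_x4  riders_x4_plus_riders
11    B       1          4                      5
13    F       4         16                     20
Then the sum of column 'riders_x4_plus_riders': 25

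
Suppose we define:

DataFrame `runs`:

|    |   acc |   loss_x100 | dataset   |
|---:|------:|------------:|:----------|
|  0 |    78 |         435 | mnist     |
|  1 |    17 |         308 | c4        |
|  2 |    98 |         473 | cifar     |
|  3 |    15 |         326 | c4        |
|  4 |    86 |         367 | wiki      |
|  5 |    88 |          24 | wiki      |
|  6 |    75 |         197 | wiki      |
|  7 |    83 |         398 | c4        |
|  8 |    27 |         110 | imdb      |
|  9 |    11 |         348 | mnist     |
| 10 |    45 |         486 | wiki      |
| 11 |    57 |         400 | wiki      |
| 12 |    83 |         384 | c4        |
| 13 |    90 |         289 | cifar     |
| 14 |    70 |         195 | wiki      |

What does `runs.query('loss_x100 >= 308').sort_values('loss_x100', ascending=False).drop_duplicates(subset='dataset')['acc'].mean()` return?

filter rows where loss_x100 >= 308:
    acc  loss_x100 dataset
0    78        435   mnist
1    17        308      c4
2    98        473   cifar
3    15        326      c4
4    86        367    wiki
7    83        398      c4
9    11        348   mnist
10   45        486    wiki
11   57        400    wiki
12   83        384      c4
sort by loss_x100 descending:
    acc  loss_x100 dataset
10   45        486    wiki
2    98        473   cifar
0    78        435   mnist
11   57        400    wiki
7    83        398      c4
12   83        384      c4
4    86        367    wiki
9    11        348   mnist
3    15        326      c4
1    17        308      c4
drop duplicate dataset (keep=first):
    acc  loss_x100 dataset
10   45        486    wiki
2    98        473   cifar
0    78        435   mnist
7    83        398      c4
Taking the mean of column 'acc' gives 76.0.

76.0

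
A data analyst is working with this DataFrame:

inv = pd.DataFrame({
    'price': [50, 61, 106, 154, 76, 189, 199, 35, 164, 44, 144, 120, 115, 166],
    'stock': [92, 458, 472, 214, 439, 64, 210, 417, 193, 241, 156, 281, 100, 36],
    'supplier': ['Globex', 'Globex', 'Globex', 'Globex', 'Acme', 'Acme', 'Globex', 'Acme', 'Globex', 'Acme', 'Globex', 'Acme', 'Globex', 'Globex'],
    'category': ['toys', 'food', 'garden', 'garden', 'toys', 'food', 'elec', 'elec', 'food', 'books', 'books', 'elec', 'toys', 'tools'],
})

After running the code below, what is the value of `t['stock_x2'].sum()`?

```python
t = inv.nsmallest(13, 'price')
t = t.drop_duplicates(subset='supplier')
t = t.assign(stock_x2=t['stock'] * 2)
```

take 13 rows with smallest price:
    price  stock supplier category
7      35    417     Acme     elec
9      44    241     Acme    books
0      50     92   Globex     toys
1      61    458   Globex     food
4      76    439     Acme     toys
2     106    472   Globex   garden
12    115    100   Globex     toys
11    120    281     Acme     elec
10    144    156   Globex    books
3     154    214   Globex   garden
8     164    193   Globex     food
13    166     36   Globex    tools
5     189     64     Acme     food
drop duplicate supplier (keep=first):
   price  stock supplier category
7     35    417     Acme     elec
0     50     92   Globex     toys
add column stock_x2 = t['stock'] * 2:
   price  stock supplier category  stock_x2
7     35    417     Acme     elec       834
0     50     92   Globex     toys       184

1018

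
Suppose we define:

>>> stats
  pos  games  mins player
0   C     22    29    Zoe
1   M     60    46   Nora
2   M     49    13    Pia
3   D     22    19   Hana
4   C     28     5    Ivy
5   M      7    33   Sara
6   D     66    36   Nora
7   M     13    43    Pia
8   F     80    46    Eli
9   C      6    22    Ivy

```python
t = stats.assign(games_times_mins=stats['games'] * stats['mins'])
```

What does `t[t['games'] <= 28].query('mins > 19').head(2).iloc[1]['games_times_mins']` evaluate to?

231

add column games_times_mins = stats['games'] * stats['mins']:
  pos  games  mins player  games_times_mins
0   C     22    29    Zoe               638
1   M     60    46   Nora              2760
2   M     49    13    Pia               637
3   D     22    19   Hana               418
4   C     28     5    Ivy               140
5   M      7    33   Sara               231
6   D     66    36   Nora              2376
7   M     13    43    Pia               559
8   F     80    46    Eli              3680
9   C      6    22    Ivy               132
filter rows where games <= 28:
  pos  games  mins player  games_times_mins
0   C     22    29    Zoe               638
3   D     22    19   Hana               418
4   C     28     5    Ivy               140
5   M      7    33   Sara               231
7   M     13    43    Pia               559
9   C      6    22    Ivy               132
filter rows where mins > 19:
  pos  games  mins player  games_times_mins
0   C     22    29    Zoe               638
5   M      7    33   Sara               231
7   M     13    43    Pia               559
9   C      6    22    Ivy               132
take first 2 rows:
  pos  games  mins player  games_times_mins
0   C     22    29    Zoe               638
5   M      7    33   Sara               231
Reading off the value at position 1, column 'games_times_mins', we get 231.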